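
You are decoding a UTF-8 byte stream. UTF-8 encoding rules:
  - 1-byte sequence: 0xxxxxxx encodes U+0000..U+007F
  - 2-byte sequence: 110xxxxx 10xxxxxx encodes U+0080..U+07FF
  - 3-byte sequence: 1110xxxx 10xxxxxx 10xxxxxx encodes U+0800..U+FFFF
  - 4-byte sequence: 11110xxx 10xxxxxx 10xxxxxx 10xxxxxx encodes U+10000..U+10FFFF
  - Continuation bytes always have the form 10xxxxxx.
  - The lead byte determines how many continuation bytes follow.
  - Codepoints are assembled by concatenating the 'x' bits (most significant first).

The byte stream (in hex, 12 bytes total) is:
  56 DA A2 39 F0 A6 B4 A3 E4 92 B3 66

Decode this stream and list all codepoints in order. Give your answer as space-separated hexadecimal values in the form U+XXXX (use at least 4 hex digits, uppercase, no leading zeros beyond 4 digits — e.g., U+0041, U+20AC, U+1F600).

Answer: U+0056 U+06A2 U+0039 U+26D23 U+44B3 U+0066

Derivation:
Byte[0]=56: 1-byte ASCII. cp=U+0056
Byte[1]=DA: 2-byte lead, need 1 cont bytes. acc=0x1A
Byte[2]=A2: continuation. acc=(acc<<6)|0x22=0x6A2
Completed: cp=U+06A2 (starts at byte 1)
Byte[3]=39: 1-byte ASCII. cp=U+0039
Byte[4]=F0: 4-byte lead, need 3 cont bytes. acc=0x0
Byte[5]=A6: continuation. acc=(acc<<6)|0x26=0x26
Byte[6]=B4: continuation. acc=(acc<<6)|0x34=0x9B4
Byte[7]=A3: continuation. acc=(acc<<6)|0x23=0x26D23
Completed: cp=U+26D23 (starts at byte 4)
Byte[8]=E4: 3-byte lead, need 2 cont bytes. acc=0x4
Byte[9]=92: continuation. acc=(acc<<6)|0x12=0x112
Byte[10]=B3: continuation. acc=(acc<<6)|0x33=0x44B3
Completed: cp=U+44B3 (starts at byte 8)
Byte[11]=66: 1-byte ASCII. cp=U+0066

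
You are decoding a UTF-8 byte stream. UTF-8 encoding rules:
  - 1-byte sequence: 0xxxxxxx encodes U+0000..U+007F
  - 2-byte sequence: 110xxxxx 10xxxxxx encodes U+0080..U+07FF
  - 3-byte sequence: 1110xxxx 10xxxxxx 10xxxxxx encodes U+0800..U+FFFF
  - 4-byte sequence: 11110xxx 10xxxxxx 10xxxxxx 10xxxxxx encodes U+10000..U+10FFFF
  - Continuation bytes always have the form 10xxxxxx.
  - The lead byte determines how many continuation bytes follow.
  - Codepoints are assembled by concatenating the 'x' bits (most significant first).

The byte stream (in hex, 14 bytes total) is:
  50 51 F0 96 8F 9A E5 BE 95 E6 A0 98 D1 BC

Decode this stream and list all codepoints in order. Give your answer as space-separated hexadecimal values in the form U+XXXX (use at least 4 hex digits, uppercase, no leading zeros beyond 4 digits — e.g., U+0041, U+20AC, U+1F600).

Answer: U+0050 U+0051 U+163DA U+5F95 U+6818 U+047C

Derivation:
Byte[0]=50: 1-byte ASCII. cp=U+0050
Byte[1]=51: 1-byte ASCII. cp=U+0051
Byte[2]=F0: 4-byte lead, need 3 cont bytes. acc=0x0
Byte[3]=96: continuation. acc=(acc<<6)|0x16=0x16
Byte[4]=8F: continuation. acc=(acc<<6)|0x0F=0x58F
Byte[5]=9A: continuation. acc=(acc<<6)|0x1A=0x163DA
Completed: cp=U+163DA (starts at byte 2)
Byte[6]=E5: 3-byte lead, need 2 cont bytes. acc=0x5
Byte[7]=BE: continuation. acc=(acc<<6)|0x3E=0x17E
Byte[8]=95: continuation. acc=(acc<<6)|0x15=0x5F95
Completed: cp=U+5F95 (starts at byte 6)
Byte[9]=E6: 3-byte lead, need 2 cont bytes. acc=0x6
Byte[10]=A0: continuation. acc=(acc<<6)|0x20=0x1A0
Byte[11]=98: continuation. acc=(acc<<6)|0x18=0x6818
Completed: cp=U+6818 (starts at byte 9)
Byte[12]=D1: 2-byte lead, need 1 cont bytes. acc=0x11
Byte[13]=BC: continuation. acc=(acc<<6)|0x3C=0x47C
Completed: cp=U+047C (starts at byte 12)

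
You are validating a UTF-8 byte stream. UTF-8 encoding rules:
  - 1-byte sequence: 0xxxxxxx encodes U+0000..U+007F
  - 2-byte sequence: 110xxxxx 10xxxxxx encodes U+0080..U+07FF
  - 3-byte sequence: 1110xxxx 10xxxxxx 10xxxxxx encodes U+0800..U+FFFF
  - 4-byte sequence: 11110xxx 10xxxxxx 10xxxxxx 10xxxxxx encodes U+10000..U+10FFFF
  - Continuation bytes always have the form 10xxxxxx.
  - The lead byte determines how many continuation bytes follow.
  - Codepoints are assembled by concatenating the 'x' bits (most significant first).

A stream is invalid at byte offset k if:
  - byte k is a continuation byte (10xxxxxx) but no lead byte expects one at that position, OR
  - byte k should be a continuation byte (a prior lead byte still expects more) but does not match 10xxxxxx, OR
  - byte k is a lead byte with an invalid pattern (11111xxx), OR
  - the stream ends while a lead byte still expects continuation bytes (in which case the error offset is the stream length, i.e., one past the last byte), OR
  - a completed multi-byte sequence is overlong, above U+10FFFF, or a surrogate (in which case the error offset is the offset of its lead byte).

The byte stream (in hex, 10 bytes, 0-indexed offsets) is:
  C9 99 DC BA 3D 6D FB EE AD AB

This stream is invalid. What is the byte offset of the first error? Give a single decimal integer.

Answer: 6

Derivation:
Byte[0]=C9: 2-byte lead, need 1 cont bytes. acc=0x9
Byte[1]=99: continuation. acc=(acc<<6)|0x19=0x259
Completed: cp=U+0259 (starts at byte 0)
Byte[2]=DC: 2-byte lead, need 1 cont bytes. acc=0x1C
Byte[3]=BA: continuation. acc=(acc<<6)|0x3A=0x73A
Completed: cp=U+073A (starts at byte 2)
Byte[4]=3D: 1-byte ASCII. cp=U+003D
Byte[5]=6D: 1-byte ASCII. cp=U+006D
Byte[6]=FB: INVALID lead byte (not 0xxx/110x/1110/11110)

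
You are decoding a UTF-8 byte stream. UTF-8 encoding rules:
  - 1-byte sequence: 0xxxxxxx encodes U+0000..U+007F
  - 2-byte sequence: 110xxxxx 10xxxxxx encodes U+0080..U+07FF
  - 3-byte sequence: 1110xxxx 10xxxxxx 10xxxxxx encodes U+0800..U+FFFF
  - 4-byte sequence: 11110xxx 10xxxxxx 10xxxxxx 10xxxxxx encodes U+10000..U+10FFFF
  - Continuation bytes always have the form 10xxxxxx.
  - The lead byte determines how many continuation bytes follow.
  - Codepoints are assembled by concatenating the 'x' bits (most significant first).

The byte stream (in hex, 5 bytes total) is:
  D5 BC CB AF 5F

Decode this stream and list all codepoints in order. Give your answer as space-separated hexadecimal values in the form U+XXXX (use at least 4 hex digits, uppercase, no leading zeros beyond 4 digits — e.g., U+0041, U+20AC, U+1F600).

Byte[0]=D5: 2-byte lead, need 1 cont bytes. acc=0x15
Byte[1]=BC: continuation. acc=(acc<<6)|0x3C=0x57C
Completed: cp=U+057C (starts at byte 0)
Byte[2]=CB: 2-byte lead, need 1 cont bytes. acc=0xB
Byte[3]=AF: continuation. acc=(acc<<6)|0x2F=0x2EF
Completed: cp=U+02EF (starts at byte 2)
Byte[4]=5F: 1-byte ASCII. cp=U+005F

Answer: U+057C U+02EF U+005F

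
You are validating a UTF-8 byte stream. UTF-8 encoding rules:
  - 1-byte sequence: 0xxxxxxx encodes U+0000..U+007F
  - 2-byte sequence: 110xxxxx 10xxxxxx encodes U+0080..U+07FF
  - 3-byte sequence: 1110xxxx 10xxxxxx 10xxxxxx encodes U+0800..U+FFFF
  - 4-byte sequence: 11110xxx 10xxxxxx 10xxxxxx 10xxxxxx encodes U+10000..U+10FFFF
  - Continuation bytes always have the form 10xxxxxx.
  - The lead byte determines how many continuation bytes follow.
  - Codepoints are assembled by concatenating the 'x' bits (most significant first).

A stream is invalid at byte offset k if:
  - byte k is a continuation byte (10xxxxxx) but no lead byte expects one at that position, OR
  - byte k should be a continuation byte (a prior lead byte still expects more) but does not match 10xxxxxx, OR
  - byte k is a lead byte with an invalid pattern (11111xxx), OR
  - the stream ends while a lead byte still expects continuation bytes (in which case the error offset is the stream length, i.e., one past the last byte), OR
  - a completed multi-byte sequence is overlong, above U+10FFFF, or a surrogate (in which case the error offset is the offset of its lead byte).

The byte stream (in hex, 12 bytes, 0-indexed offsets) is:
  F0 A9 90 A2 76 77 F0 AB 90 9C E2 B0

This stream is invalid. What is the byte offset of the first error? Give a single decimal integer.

Answer: 12

Derivation:
Byte[0]=F0: 4-byte lead, need 3 cont bytes. acc=0x0
Byte[1]=A9: continuation. acc=(acc<<6)|0x29=0x29
Byte[2]=90: continuation. acc=(acc<<6)|0x10=0xA50
Byte[3]=A2: continuation. acc=(acc<<6)|0x22=0x29422
Completed: cp=U+29422 (starts at byte 0)
Byte[4]=76: 1-byte ASCII. cp=U+0076
Byte[5]=77: 1-byte ASCII. cp=U+0077
Byte[6]=F0: 4-byte lead, need 3 cont bytes. acc=0x0
Byte[7]=AB: continuation. acc=(acc<<6)|0x2B=0x2B
Byte[8]=90: continuation. acc=(acc<<6)|0x10=0xAD0
Byte[9]=9C: continuation. acc=(acc<<6)|0x1C=0x2B41C
Completed: cp=U+2B41C (starts at byte 6)
Byte[10]=E2: 3-byte lead, need 2 cont bytes. acc=0x2
Byte[11]=B0: continuation. acc=(acc<<6)|0x30=0xB0
Byte[12]: stream ended, expected continuation. INVALID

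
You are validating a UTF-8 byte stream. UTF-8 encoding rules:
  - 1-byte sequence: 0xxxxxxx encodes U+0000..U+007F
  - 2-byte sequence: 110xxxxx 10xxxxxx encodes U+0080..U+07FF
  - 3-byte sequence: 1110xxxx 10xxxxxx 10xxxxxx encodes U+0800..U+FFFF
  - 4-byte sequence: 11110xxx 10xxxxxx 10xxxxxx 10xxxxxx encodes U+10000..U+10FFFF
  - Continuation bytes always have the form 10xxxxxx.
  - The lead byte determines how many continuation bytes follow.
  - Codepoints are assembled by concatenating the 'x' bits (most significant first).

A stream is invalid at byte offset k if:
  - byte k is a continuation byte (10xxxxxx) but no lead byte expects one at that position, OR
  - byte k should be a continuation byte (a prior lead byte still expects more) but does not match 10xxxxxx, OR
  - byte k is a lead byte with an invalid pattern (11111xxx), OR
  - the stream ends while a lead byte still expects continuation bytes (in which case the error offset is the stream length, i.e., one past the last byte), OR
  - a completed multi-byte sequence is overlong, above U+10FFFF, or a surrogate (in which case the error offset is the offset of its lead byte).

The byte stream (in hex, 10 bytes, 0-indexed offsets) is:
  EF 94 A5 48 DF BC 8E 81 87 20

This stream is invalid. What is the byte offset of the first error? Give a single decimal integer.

Byte[0]=EF: 3-byte lead, need 2 cont bytes. acc=0xF
Byte[1]=94: continuation. acc=(acc<<6)|0x14=0x3D4
Byte[2]=A5: continuation. acc=(acc<<6)|0x25=0xF525
Completed: cp=U+F525 (starts at byte 0)
Byte[3]=48: 1-byte ASCII. cp=U+0048
Byte[4]=DF: 2-byte lead, need 1 cont bytes. acc=0x1F
Byte[5]=BC: continuation. acc=(acc<<6)|0x3C=0x7FC
Completed: cp=U+07FC (starts at byte 4)
Byte[6]=8E: INVALID lead byte (not 0xxx/110x/1110/11110)

Answer: 6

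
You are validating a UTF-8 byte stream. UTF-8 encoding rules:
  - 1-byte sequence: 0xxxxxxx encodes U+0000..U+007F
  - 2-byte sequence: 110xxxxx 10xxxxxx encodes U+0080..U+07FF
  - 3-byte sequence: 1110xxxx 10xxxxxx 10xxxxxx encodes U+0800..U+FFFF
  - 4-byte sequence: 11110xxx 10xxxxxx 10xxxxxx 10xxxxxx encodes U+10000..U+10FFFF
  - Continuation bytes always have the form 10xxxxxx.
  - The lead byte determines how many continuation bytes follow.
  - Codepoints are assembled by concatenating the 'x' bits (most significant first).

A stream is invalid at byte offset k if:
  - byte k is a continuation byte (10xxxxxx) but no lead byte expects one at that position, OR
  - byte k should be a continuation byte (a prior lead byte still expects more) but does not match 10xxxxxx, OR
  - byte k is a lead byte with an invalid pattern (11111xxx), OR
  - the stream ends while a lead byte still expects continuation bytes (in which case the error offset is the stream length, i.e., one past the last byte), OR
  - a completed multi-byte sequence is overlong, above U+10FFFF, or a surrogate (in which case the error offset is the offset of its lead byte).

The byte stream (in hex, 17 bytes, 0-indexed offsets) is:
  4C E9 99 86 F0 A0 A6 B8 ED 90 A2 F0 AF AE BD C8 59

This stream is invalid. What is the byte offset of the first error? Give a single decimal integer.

Answer: 16

Derivation:
Byte[0]=4C: 1-byte ASCII. cp=U+004C
Byte[1]=E9: 3-byte lead, need 2 cont bytes. acc=0x9
Byte[2]=99: continuation. acc=(acc<<6)|0x19=0x259
Byte[3]=86: continuation. acc=(acc<<6)|0x06=0x9646
Completed: cp=U+9646 (starts at byte 1)
Byte[4]=F0: 4-byte lead, need 3 cont bytes. acc=0x0
Byte[5]=A0: continuation. acc=(acc<<6)|0x20=0x20
Byte[6]=A6: continuation. acc=(acc<<6)|0x26=0x826
Byte[7]=B8: continuation. acc=(acc<<6)|0x38=0x209B8
Completed: cp=U+209B8 (starts at byte 4)
Byte[8]=ED: 3-byte lead, need 2 cont bytes. acc=0xD
Byte[9]=90: continuation. acc=(acc<<6)|0x10=0x350
Byte[10]=A2: continuation. acc=(acc<<6)|0x22=0xD422
Completed: cp=U+D422 (starts at byte 8)
Byte[11]=F0: 4-byte lead, need 3 cont bytes. acc=0x0
Byte[12]=AF: continuation. acc=(acc<<6)|0x2F=0x2F
Byte[13]=AE: continuation. acc=(acc<<6)|0x2E=0xBEE
Byte[14]=BD: continuation. acc=(acc<<6)|0x3D=0x2FBBD
Completed: cp=U+2FBBD (starts at byte 11)
Byte[15]=C8: 2-byte lead, need 1 cont bytes. acc=0x8
Byte[16]=59: expected 10xxxxxx continuation. INVALID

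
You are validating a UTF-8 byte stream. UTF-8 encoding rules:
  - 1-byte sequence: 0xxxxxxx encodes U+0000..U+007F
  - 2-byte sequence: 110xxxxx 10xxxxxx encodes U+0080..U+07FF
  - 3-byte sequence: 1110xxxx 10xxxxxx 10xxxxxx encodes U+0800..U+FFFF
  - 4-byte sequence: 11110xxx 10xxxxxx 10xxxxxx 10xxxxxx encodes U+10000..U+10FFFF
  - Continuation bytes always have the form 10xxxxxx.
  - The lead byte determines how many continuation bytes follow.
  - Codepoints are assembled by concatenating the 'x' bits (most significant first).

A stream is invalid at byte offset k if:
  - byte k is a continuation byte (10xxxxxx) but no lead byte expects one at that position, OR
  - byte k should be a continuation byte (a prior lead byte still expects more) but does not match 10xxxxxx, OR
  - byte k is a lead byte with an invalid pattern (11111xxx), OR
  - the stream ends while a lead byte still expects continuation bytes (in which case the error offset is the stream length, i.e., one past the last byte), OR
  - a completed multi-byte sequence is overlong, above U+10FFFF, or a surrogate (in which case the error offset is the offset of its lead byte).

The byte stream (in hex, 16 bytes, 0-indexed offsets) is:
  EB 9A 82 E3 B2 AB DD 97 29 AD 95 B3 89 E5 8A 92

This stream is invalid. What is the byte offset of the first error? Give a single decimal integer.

Answer: 9

Derivation:
Byte[0]=EB: 3-byte lead, need 2 cont bytes. acc=0xB
Byte[1]=9A: continuation. acc=(acc<<6)|0x1A=0x2DA
Byte[2]=82: continuation. acc=(acc<<6)|0x02=0xB682
Completed: cp=U+B682 (starts at byte 0)
Byte[3]=E3: 3-byte lead, need 2 cont bytes. acc=0x3
Byte[4]=B2: continuation. acc=(acc<<6)|0x32=0xF2
Byte[5]=AB: continuation. acc=(acc<<6)|0x2B=0x3CAB
Completed: cp=U+3CAB (starts at byte 3)
Byte[6]=DD: 2-byte lead, need 1 cont bytes. acc=0x1D
Byte[7]=97: continuation. acc=(acc<<6)|0x17=0x757
Completed: cp=U+0757 (starts at byte 6)
Byte[8]=29: 1-byte ASCII. cp=U+0029
Byte[9]=AD: INVALID lead byte (not 0xxx/110x/1110/11110)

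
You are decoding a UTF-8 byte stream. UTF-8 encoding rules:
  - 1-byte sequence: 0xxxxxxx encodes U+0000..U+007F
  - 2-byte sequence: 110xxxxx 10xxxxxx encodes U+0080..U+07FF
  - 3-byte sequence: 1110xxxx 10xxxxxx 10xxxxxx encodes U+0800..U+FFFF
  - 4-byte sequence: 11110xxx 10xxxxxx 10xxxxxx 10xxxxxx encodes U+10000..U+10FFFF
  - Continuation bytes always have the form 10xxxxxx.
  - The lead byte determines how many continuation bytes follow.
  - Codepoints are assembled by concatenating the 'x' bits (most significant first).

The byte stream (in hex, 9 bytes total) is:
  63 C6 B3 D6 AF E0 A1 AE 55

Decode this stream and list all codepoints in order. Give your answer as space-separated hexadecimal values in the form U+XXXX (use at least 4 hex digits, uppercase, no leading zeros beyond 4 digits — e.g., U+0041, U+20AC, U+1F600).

Answer: U+0063 U+01B3 U+05AF U+086E U+0055

Derivation:
Byte[0]=63: 1-byte ASCII. cp=U+0063
Byte[1]=C6: 2-byte lead, need 1 cont bytes. acc=0x6
Byte[2]=B3: continuation. acc=(acc<<6)|0x33=0x1B3
Completed: cp=U+01B3 (starts at byte 1)
Byte[3]=D6: 2-byte lead, need 1 cont bytes. acc=0x16
Byte[4]=AF: continuation. acc=(acc<<6)|0x2F=0x5AF
Completed: cp=U+05AF (starts at byte 3)
Byte[5]=E0: 3-byte lead, need 2 cont bytes. acc=0x0
Byte[6]=A1: continuation. acc=(acc<<6)|0x21=0x21
Byte[7]=AE: continuation. acc=(acc<<6)|0x2E=0x86E
Completed: cp=U+086E (starts at byte 5)
Byte[8]=55: 1-byte ASCII. cp=U+0055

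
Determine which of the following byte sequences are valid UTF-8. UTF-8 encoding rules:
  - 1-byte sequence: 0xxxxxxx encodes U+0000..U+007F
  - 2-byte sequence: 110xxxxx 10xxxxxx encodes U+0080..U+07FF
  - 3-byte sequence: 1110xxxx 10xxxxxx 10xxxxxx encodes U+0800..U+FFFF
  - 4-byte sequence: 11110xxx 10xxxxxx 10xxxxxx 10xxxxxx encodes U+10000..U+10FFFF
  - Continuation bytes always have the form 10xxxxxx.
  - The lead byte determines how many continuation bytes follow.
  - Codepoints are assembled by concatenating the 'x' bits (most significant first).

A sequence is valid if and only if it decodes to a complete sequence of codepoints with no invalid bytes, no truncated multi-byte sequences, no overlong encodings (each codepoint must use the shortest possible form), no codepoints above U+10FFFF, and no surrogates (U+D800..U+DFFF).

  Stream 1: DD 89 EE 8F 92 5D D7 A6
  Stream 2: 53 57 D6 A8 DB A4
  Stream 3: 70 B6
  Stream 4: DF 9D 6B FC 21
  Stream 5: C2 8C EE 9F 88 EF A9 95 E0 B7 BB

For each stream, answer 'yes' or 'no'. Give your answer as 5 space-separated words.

Stream 1: decodes cleanly. VALID
Stream 2: decodes cleanly. VALID
Stream 3: error at byte offset 1. INVALID
Stream 4: error at byte offset 3. INVALID
Stream 5: decodes cleanly. VALID

Answer: yes yes no no yes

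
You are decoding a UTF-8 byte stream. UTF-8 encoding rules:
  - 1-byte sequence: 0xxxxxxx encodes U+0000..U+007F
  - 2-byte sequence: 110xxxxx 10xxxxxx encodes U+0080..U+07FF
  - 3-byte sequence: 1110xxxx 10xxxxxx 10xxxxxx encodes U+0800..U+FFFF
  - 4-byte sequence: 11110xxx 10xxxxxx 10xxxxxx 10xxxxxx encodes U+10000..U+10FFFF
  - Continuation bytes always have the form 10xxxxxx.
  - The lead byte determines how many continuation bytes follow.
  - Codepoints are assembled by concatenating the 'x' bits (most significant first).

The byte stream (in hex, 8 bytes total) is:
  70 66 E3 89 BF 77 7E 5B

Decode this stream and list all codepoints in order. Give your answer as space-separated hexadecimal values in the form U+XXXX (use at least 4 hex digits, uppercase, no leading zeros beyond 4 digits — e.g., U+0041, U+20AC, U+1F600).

Answer: U+0070 U+0066 U+327F U+0077 U+007E U+005B

Derivation:
Byte[0]=70: 1-byte ASCII. cp=U+0070
Byte[1]=66: 1-byte ASCII. cp=U+0066
Byte[2]=E3: 3-byte lead, need 2 cont bytes. acc=0x3
Byte[3]=89: continuation. acc=(acc<<6)|0x09=0xC9
Byte[4]=BF: continuation. acc=(acc<<6)|0x3F=0x327F
Completed: cp=U+327F (starts at byte 2)
Byte[5]=77: 1-byte ASCII. cp=U+0077
Byte[6]=7E: 1-byte ASCII. cp=U+007E
Byte[7]=5B: 1-byte ASCII. cp=U+005B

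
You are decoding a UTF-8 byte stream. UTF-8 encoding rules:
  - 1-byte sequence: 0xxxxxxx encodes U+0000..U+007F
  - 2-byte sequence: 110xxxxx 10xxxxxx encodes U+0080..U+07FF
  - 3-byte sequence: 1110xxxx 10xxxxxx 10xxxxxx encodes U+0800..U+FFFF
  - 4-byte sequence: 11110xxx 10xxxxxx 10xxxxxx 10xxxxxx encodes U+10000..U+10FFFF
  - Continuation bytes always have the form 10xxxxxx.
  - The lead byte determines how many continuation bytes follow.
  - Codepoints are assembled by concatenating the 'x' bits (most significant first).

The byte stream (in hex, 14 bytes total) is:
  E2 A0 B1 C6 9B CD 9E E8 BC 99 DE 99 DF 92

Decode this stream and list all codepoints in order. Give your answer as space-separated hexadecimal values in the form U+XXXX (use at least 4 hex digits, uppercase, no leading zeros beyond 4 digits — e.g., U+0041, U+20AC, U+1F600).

Byte[0]=E2: 3-byte lead, need 2 cont bytes. acc=0x2
Byte[1]=A0: continuation. acc=(acc<<6)|0x20=0xA0
Byte[2]=B1: continuation. acc=(acc<<6)|0x31=0x2831
Completed: cp=U+2831 (starts at byte 0)
Byte[3]=C6: 2-byte lead, need 1 cont bytes. acc=0x6
Byte[4]=9B: continuation. acc=(acc<<6)|0x1B=0x19B
Completed: cp=U+019B (starts at byte 3)
Byte[5]=CD: 2-byte lead, need 1 cont bytes. acc=0xD
Byte[6]=9E: continuation. acc=(acc<<6)|0x1E=0x35E
Completed: cp=U+035E (starts at byte 5)
Byte[7]=E8: 3-byte lead, need 2 cont bytes. acc=0x8
Byte[8]=BC: continuation. acc=(acc<<6)|0x3C=0x23C
Byte[9]=99: continuation. acc=(acc<<6)|0x19=0x8F19
Completed: cp=U+8F19 (starts at byte 7)
Byte[10]=DE: 2-byte lead, need 1 cont bytes. acc=0x1E
Byte[11]=99: continuation. acc=(acc<<6)|0x19=0x799
Completed: cp=U+0799 (starts at byte 10)
Byte[12]=DF: 2-byte lead, need 1 cont bytes. acc=0x1F
Byte[13]=92: continuation. acc=(acc<<6)|0x12=0x7D2
Completed: cp=U+07D2 (starts at byte 12)

Answer: U+2831 U+019B U+035E U+8F19 U+0799 U+07D2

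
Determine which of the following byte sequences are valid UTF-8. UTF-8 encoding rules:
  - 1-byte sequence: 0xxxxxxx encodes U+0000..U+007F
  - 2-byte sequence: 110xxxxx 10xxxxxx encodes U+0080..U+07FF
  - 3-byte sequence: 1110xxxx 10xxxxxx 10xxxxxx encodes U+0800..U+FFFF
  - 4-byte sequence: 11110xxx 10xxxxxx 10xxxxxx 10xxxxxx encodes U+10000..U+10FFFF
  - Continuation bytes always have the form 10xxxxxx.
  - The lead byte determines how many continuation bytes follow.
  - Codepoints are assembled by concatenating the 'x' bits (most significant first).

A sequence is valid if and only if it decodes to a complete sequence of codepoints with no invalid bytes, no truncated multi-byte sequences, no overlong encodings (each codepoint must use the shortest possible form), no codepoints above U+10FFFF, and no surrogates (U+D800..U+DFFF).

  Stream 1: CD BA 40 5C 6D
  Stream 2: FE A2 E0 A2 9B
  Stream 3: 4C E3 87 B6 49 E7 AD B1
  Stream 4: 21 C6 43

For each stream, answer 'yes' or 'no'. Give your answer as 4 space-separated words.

Answer: yes no yes no

Derivation:
Stream 1: decodes cleanly. VALID
Stream 2: error at byte offset 0. INVALID
Stream 3: decodes cleanly. VALID
Stream 4: error at byte offset 2. INVALID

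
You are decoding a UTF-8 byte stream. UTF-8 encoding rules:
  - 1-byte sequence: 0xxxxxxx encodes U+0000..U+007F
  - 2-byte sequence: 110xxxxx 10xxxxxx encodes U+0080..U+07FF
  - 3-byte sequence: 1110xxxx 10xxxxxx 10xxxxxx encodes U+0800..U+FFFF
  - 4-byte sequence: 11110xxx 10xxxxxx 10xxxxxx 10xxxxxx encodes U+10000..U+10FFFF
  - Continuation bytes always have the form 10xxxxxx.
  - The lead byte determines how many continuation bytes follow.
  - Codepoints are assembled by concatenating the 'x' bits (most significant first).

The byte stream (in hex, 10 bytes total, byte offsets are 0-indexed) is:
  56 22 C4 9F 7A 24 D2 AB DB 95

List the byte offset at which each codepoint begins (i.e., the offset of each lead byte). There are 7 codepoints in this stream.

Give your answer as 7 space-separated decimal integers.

Answer: 0 1 2 4 5 6 8

Derivation:
Byte[0]=56: 1-byte ASCII. cp=U+0056
Byte[1]=22: 1-byte ASCII. cp=U+0022
Byte[2]=C4: 2-byte lead, need 1 cont bytes. acc=0x4
Byte[3]=9F: continuation. acc=(acc<<6)|0x1F=0x11F
Completed: cp=U+011F (starts at byte 2)
Byte[4]=7A: 1-byte ASCII. cp=U+007A
Byte[5]=24: 1-byte ASCII. cp=U+0024
Byte[6]=D2: 2-byte lead, need 1 cont bytes. acc=0x12
Byte[7]=AB: continuation. acc=(acc<<6)|0x2B=0x4AB
Completed: cp=U+04AB (starts at byte 6)
Byte[8]=DB: 2-byte lead, need 1 cont bytes. acc=0x1B
Byte[9]=95: continuation. acc=(acc<<6)|0x15=0x6D5
Completed: cp=U+06D5 (starts at byte 8)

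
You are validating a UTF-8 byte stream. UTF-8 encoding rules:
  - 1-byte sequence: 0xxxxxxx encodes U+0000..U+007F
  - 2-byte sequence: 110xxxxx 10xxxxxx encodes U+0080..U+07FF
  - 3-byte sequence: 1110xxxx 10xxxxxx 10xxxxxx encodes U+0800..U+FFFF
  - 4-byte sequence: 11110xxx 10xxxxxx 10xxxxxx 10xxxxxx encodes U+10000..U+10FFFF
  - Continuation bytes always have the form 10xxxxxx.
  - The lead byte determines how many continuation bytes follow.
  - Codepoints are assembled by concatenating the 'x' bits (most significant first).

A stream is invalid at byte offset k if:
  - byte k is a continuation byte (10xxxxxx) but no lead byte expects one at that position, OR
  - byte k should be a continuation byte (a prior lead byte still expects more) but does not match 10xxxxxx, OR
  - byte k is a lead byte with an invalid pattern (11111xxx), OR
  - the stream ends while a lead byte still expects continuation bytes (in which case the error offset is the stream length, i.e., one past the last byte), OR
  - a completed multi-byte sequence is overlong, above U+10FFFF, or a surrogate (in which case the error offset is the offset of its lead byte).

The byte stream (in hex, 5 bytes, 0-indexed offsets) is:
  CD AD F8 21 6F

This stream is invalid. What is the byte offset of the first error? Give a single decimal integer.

Answer: 2

Derivation:
Byte[0]=CD: 2-byte lead, need 1 cont bytes. acc=0xD
Byte[1]=AD: continuation. acc=(acc<<6)|0x2D=0x36D
Completed: cp=U+036D (starts at byte 0)
Byte[2]=F8: INVALID lead byte (not 0xxx/110x/1110/11110)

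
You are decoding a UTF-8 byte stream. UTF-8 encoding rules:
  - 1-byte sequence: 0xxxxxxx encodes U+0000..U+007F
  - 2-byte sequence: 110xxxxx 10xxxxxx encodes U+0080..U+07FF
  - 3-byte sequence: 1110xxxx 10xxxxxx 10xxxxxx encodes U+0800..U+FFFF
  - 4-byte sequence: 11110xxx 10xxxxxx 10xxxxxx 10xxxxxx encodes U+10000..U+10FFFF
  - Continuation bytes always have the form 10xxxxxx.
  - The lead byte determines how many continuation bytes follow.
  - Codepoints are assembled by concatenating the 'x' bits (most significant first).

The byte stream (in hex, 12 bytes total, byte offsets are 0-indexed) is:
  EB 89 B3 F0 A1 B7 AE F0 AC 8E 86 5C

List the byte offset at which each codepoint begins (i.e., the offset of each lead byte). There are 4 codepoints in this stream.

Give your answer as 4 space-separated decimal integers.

Byte[0]=EB: 3-byte lead, need 2 cont bytes. acc=0xB
Byte[1]=89: continuation. acc=(acc<<6)|0x09=0x2C9
Byte[2]=B3: continuation. acc=(acc<<6)|0x33=0xB273
Completed: cp=U+B273 (starts at byte 0)
Byte[3]=F0: 4-byte lead, need 3 cont bytes. acc=0x0
Byte[4]=A1: continuation. acc=(acc<<6)|0x21=0x21
Byte[5]=B7: continuation. acc=(acc<<6)|0x37=0x877
Byte[6]=AE: continuation. acc=(acc<<6)|0x2E=0x21DEE
Completed: cp=U+21DEE (starts at byte 3)
Byte[7]=F0: 4-byte lead, need 3 cont bytes. acc=0x0
Byte[8]=AC: continuation. acc=(acc<<6)|0x2C=0x2C
Byte[9]=8E: continuation. acc=(acc<<6)|0x0E=0xB0E
Byte[10]=86: continuation. acc=(acc<<6)|0x06=0x2C386
Completed: cp=U+2C386 (starts at byte 7)
Byte[11]=5C: 1-byte ASCII. cp=U+005C

Answer: 0 3 7 11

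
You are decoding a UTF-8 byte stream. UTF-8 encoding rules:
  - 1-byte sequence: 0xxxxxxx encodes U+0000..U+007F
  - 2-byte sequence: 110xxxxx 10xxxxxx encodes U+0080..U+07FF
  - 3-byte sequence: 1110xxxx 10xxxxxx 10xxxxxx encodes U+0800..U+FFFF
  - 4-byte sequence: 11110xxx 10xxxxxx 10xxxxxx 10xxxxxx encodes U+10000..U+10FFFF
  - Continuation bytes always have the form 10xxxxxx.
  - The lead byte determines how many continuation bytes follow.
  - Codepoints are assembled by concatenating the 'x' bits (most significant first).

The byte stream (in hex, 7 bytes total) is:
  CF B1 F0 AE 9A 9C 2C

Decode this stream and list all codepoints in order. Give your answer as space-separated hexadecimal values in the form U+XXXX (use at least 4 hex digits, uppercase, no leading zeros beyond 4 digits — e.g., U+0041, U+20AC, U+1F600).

Byte[0]=CF: 2-byte lead, need 1 cont bytes. acc=0xF
Byte[1]=B1: continuation. acc=(acc<<6)|0x31=0x3F1
Completed: cp=U+03F1 (starts at byte 0)
Byte[2]=F0: 4-byte lead, need 3 cont bytes. acc=0x0
Byte[3]=AE: continuation. acc=(acc<<6)|0x2E=0x2E
Byte[4]=9A: continuation. acc=(acc<<6)|0x1A=0xB9A
Byte[5]=9C: continuation. acc=(acc<<6)|0x1C=0x2E69C
Completed: cp=U+2E69C (starts at byte 2)
Byte[6]=2C: 1-byte ASCII. cp=U+002C

Answer: U+03F1 U+2E69C U+002C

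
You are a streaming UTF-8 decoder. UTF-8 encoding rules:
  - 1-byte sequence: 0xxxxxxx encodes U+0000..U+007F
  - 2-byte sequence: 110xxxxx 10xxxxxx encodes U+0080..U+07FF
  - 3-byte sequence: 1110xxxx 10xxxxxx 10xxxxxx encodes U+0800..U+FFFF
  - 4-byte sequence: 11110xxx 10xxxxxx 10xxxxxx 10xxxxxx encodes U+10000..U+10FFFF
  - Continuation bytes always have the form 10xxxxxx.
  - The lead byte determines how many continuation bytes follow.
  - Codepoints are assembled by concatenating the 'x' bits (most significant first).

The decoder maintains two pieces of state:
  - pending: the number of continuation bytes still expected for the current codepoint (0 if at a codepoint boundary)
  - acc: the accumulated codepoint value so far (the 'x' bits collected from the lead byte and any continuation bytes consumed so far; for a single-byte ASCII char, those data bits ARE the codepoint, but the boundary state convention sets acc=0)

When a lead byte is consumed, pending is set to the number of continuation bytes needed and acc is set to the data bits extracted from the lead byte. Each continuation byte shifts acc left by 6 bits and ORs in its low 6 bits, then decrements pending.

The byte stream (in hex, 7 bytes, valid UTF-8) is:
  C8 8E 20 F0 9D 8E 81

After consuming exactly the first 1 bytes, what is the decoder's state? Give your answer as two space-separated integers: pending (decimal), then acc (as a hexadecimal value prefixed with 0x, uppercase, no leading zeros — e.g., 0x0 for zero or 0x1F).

Byte[0]=C8: 2-byte lead. pending=1, acc=0x8

Answer: 1 0x8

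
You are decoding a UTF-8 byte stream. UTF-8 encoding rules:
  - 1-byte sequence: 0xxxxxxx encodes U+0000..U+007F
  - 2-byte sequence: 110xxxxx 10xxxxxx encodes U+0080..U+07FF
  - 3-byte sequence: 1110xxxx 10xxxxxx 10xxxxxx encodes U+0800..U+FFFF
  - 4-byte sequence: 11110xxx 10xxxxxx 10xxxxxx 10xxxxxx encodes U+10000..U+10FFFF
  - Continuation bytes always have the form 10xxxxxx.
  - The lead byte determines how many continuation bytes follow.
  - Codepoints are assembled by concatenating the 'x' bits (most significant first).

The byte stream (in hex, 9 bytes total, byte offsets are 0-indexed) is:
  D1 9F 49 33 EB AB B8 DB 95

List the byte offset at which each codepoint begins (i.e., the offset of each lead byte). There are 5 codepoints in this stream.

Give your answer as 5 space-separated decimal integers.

Byte[0]=D1: 2-byte lead, need 1 cont bytes. acc=0x11
Byte[1]=9F: continuation. acc=(acc<<6)|0x1F=0x45F
Completed: cp=U+045F (starts at byte 0)
Byte[2]=49: 1-byte ASCII. cp=U+0049
Byte[3]=33: 1-byte ASCII. cp=U+0033
Byte[4]=EB: 3-byte lead, need 2 cont bytes. acc=0xB
Byte[5]=AB: continuation. acc=(acc<<6)|0x2B=0x2EB
Byte[6]=B8: continuation. acc=(acc<<6)|0x38=0xBAF8
Completed: cp=U+BAF8 (starts at byte 4)
Byte[7]=DB: 2-byte lead, need 1 cont bytes. acc=0x1B
Byte[8]=95: continuation. acc=(acc<<6)|0x15=0x6D5
Completed: cp=U+06D5 (starts at byte 7)

Answer: 0 2 3 4 7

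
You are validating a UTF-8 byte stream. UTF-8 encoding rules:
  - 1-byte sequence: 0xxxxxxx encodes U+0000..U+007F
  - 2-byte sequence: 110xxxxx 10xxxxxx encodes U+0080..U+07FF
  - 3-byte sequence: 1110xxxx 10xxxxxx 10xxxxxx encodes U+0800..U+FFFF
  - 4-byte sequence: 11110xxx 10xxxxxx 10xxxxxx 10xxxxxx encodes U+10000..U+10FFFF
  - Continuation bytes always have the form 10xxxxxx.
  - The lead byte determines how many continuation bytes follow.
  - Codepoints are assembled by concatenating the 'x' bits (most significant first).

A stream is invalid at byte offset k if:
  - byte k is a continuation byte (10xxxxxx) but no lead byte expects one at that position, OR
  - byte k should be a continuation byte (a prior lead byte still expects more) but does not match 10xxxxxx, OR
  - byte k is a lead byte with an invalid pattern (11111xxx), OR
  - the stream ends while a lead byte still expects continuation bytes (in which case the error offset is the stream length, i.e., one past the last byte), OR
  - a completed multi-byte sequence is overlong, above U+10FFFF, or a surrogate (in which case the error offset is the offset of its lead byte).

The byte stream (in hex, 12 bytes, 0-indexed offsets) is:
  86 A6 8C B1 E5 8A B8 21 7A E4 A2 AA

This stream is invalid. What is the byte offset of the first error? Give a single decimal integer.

Byte[0]=86: INVALID lead byte (not 0xxx/110x/1110/11110)

Answer: 0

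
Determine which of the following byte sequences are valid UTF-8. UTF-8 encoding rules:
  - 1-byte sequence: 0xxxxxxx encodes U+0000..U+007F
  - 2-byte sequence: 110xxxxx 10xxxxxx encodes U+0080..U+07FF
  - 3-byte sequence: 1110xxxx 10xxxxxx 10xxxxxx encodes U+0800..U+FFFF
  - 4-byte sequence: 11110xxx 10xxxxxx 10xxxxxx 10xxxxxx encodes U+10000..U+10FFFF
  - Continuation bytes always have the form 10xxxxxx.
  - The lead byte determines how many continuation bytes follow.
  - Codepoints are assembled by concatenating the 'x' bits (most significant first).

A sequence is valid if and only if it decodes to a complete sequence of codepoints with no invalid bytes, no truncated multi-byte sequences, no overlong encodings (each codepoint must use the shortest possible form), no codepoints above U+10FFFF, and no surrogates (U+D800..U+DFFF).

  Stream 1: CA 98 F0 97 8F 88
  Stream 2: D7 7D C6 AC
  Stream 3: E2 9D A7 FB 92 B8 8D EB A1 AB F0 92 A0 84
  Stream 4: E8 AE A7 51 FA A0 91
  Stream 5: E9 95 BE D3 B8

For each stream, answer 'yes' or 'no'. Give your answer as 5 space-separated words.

Answer: yes no no no yes

Derivation:
Stream 1: decodes cleanly. VALID
Stream 2: error at byte offset 1. INVALID
Stream 3: error at byte offset 3. INVALID
Stream 4: error at byte offset 4. INVALID
Stream 5: decodes cleanly. VALID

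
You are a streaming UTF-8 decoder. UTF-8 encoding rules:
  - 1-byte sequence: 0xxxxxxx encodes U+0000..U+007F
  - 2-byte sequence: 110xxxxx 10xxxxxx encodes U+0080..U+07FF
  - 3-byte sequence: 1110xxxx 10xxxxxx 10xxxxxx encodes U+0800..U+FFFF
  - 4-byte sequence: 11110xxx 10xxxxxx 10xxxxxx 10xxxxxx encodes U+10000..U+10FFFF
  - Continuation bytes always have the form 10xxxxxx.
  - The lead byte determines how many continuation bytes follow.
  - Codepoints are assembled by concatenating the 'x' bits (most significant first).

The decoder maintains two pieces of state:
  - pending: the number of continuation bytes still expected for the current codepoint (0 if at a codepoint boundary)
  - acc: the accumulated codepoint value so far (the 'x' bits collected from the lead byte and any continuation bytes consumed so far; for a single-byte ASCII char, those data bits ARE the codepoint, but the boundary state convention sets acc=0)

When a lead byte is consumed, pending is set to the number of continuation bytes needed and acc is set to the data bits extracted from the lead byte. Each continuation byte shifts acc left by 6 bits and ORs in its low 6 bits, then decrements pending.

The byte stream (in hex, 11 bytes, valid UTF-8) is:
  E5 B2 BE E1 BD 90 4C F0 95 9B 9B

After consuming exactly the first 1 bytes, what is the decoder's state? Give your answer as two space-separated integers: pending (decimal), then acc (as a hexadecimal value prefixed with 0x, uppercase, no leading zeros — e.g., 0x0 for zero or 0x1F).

Answer: 2 0x5

Derivation:
Byte[0]=E5: 3-byte lead. pending=2, acc=0x5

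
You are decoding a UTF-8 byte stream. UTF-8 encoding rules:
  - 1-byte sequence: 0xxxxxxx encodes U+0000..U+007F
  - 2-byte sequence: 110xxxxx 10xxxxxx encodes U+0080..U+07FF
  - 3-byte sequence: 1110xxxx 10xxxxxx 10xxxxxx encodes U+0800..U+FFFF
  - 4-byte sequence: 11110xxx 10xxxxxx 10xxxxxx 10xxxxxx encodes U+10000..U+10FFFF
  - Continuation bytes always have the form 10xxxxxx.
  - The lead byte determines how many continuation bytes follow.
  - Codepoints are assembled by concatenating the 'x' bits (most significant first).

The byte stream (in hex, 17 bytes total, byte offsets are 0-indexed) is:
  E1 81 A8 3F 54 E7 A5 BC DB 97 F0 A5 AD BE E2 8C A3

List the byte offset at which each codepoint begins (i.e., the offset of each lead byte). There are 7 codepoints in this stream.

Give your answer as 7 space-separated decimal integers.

Answer: 0 3 4 5 8 10 14

Derivation:
Byte[0]=E1: 3-byte lead, need 2 cont bytes. acc=0x1
Byte[1]=81: continuation. acc=(acc<<6)|0x01=0x41
Byte[2]=A8: continuation. acc=(acc<<6)|0x28=0x1068
Completed: cp=U+1068 (starts at byte 0)
Byte[3]=3F: 1-byte ASCII. cp=U+003F
Byte[4]=54: 1-byte ASCII. cp=U+0054
Byte[5]=E7: 3-byte lead, need 2 cont bytes. acc=0x7
Byte[6]=A5: continuation. acc=(acc<<6)|0x25=0x1E5
Byte[7]=BC: continuation. acc=(acc<<6)|0x3C=0x797C
Completed: cp=U+797C (starts at byte 5)
Byte[8]=DB: 2-byte lead, need 1 cont bytes. acc=0x1B
Byte[9]=97: continuation. acc=(acc<<6)|0x17=0x6D7
Completed: cp=U+06D7 (starts at byte 8)
Byte[10]=F0: 4-byte lead, need 3 cont bytes. acc=0x0
Byte[11]=A5: continuation. acc=(acc<<6)|0x25=0x25
Byte[12]=AD: continuation. acc=(acc<<6)|0x2D=0x96D
Byte[13]=BE: continuation. acc=(acc<<6)|0x3E=0x25B7E
Completed: cp=U+25B7E (starts at byte 10)
Byte[14]=E2: 3-byte lead, need 2 cont bytes. acc=0x2
Byte[15]=8C: continuation. acc=(acc<<6)|0x0C=0x8C
Byte[16]=A3: continuation. acc=(acc<<6)|0x23=0x2323
Completed: cp=U+2323 (starts at byte 14)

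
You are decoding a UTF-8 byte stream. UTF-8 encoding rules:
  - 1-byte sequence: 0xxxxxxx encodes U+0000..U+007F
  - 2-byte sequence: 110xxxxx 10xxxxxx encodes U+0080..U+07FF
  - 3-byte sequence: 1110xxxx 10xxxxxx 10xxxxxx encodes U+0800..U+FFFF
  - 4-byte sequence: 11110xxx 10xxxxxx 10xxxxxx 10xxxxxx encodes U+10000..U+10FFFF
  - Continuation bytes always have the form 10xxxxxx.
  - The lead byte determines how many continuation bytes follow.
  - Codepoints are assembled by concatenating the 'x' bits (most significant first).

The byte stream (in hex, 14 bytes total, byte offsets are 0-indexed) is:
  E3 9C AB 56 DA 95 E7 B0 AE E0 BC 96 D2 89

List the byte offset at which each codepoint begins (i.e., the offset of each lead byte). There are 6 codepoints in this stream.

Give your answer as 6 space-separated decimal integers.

Byte[0]=E3: 3-byte lead, need 2 cont bytes. acc=0x3
Byte[1]=9C: continuation. acc=(acc<<6)|0x1C=0xDC
Byte[2]=AB: continuation. acc=(acc<<6)|0x2B=0x372B
Completed: cp=U+372B (starts at byte 0)
Byte[3]=56: 1-byte ASCII. cp=U+0056
Byte[4]=DA: 2-byte lead, need 1 cont bytes. acc=0x1A
Byte[5]=95: continuation. acc=(acc<<6)|0x15=0x695
Completed: cp=U+0695 (starts at byte 4)
Byte[6]=E7: 3-byte lead, need 2 cont bytes. acc=0x7
Byte[7]=B0: continuation. acc=(acc<<6)|0x30=0x1F0
Byte[8]=AE: continuation. acc=(acc<<6)|0x2E=0x7C2E
Completed: cp=U+7C2E (starts at byte 6)
Byte[9]=E0: 3-byte lead, need 2 cont bytes. acc=0x0
Byte[10]=BC: continuation. acc=(acc<<6)|0x3C=0x3C
Byte[11]=96: continuation. acc=(acc<<6)|0x16=0xF16
Completed: cp=U+0F16 (starts at byte 9)
Byte[12]=D2: 2-byte lead, need 1 cont bytes. acc=0x12
Byte[13]=89: continuation. acc=(acc<<6)|0x09=0x489
Completed: cp=U+0489 (starts at byte 12)

Answer: 0 3 4 6 9 12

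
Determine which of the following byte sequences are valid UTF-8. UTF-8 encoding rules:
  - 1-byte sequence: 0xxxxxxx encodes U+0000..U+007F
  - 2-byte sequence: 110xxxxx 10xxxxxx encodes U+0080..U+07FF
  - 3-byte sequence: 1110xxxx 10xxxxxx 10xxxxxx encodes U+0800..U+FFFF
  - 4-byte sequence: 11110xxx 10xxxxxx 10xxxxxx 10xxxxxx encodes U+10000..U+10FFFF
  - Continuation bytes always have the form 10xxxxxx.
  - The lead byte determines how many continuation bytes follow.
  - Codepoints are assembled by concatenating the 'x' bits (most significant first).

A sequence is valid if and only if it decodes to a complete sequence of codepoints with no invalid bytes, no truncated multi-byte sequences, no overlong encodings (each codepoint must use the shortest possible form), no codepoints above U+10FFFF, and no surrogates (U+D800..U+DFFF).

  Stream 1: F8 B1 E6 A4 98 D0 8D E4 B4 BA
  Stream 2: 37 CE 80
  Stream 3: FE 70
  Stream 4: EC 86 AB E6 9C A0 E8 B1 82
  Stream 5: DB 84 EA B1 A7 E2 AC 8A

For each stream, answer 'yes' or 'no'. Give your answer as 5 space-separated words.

Stream 1: error at byte offset 0. INVALID
Stream 2: decodes cleanly. VALID
Stream 3: error at byte offset 0. INVALID
Stream 4: decodes cleanly. VALID
Stream 5: decodes cleanly. VALID

Answer: no yes no yes yes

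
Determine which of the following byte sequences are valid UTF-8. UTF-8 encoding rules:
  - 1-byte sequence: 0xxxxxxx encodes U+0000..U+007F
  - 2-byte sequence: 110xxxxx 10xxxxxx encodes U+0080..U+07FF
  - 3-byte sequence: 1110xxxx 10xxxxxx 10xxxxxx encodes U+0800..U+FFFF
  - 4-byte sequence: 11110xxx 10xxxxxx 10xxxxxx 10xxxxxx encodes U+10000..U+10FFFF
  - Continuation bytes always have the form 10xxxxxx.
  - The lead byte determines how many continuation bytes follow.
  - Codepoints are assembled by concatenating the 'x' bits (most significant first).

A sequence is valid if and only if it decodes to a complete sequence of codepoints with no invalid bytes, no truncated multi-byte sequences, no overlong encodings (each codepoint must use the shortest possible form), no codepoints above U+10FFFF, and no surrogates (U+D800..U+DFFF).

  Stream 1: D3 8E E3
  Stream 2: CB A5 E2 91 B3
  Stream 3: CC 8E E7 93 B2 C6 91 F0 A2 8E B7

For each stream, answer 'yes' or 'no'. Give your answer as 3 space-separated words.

Stream 1: error at byte offset 3. INVALID
Stream 2: decodes cleanly. VALID
Stream 3: decodes cleanly. VALID

Answer: no yes yes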